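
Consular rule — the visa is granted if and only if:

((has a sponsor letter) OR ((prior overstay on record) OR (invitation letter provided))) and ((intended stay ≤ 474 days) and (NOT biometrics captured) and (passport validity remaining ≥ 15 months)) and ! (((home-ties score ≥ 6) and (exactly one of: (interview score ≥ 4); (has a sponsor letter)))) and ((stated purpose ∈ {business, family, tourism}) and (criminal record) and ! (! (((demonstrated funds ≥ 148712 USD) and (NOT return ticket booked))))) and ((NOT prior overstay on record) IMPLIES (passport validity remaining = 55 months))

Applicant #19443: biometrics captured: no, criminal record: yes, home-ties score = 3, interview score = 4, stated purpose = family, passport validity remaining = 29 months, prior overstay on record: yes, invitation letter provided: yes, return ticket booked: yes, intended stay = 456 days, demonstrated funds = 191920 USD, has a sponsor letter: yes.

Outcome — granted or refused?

Refused

Atomic conditions:
  has a sponsor letter: yes → true
  prior overstay on record: yes → true
  invitation letter provided: yes → true
  intended stay ≤ 474 days: 456 ≤ 474 is true
  NOT biometrics captured: no → true
  passport validity remaining ≥ 15 months: 29 ≥ 15 is true
  home-ties score ≥ 6: 3 ≥ 6 is false
  interview score ≥ 4: 4 ≥ 4 is true
  stated purpose ∈ {business, family, tourism}: family is in the set → true
  criminal record: yes → true
  demonstrated funds ≥ 148712 USD: 191920 ≥ 148712 is true
  NOT return ticket booked: yes → false
  NOT prior overstay on record: yes → false
  passport validity remaining = 55 months: 29 == 55 is false
Combine:
[1.2] true OR true = true
[1] true OR true = true
[2] true AND true AND true = true
[3.1.2] exactly-one(true, true) = false
[3.1] false AND false = false
[3] NOT false = true
[4.3.1.1] true AND false = false
[4.3.1] NOT false = true
[4.3] NOT true = false
[4] true AND true AND false = false
[5] false → false (antecedent false ⇒ implication holds) = true
[root] true AND true AND true AND false AND true = false
Overall: false → refused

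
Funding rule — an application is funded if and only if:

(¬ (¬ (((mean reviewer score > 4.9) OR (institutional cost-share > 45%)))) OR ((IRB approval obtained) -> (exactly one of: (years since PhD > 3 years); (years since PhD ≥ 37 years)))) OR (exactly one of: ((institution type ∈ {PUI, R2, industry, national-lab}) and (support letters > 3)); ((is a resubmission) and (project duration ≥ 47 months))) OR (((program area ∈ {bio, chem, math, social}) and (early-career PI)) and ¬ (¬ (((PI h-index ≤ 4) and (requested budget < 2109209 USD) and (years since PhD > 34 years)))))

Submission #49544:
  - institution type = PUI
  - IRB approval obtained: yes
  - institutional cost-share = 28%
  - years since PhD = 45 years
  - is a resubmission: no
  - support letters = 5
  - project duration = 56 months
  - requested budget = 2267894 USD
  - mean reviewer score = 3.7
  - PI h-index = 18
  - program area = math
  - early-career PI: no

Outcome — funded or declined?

Funded

Atomic conditions:
  mean reviewer score > 4.9: 3.7 > 4.9 is false
  institutional cost-share > 45%: 28 > 45 is false
  IRB approval obtained: yes → true
  years since PhD > 3 years: 45 > 3 is true
  years since PhD ≥ 37 years: 45 ≥ 37 is true
  institution type ∈ {PUI, R2, industry, national-lab}: PUI is in the set → true
  support letters > 3: 5 > 3 is true
  is a resubmission: no → false
  project duration ≥ 47 months: 56 ≥ 47 is true
  program area ∈ {bio, chem, math, social}: math is in the set → true
  early-career PI: no → false
  PI h-index ≤ 4: 18 ≤ 4 is false
  requested budget < 2109209 USD: 2267894 < 2109209 is false
  years since PhD > 34 years: 45 > 34 is true
Combine:
[1.1.1.1] false OR false = false
[1.1.1] NOT false = true
[1.1] NOT true = false
[1.2.2] exactly-one(true, true) = false
[1.2] true → false = false
[1] false OR false = false
[2.1] true AND true = true
[2.2] false AND true = false
[2] exactly-one(true, false) = true
[3.1] true AND false = false
[3.2.1.1] false AND false AND true = false
[3.2.1] NOT false = true
[3.2] NOT true = false
[3] false AND false = false
[root] false OR true OR false = true
Overall: true → funded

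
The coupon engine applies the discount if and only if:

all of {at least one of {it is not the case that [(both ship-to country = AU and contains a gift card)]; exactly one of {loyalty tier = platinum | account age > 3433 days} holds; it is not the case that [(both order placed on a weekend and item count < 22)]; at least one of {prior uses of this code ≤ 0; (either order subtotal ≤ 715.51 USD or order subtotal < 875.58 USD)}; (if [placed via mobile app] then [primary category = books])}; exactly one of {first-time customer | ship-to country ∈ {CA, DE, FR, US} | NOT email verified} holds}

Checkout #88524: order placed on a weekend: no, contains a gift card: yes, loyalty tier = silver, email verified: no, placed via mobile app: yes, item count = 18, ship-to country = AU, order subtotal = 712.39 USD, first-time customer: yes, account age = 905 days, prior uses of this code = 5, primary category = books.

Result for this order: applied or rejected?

Atomic conditions:
  ship-to country = AU: AU == AU is true
  contains a gift card: yes → true
  loyalty tier = platinum: silver == platinum is false
  account age > 3433 days: 905 > 3433 is false
  order placed on a weekend: no → false
  item count < 22: 18 < 22 is true
  prior uses of this code ≤ 0: 5 ≤ 0 is false
  order subtotal ≤ 715.51 USD: 712.39 ≤ 715.51 is true
  order subtotal < 875.58 USD: 712.39 < 875.58 is true
  placed via mobile app: yes → true
  primary category = books: books == books is true
  first-time customer: yes → true
  ship-to country ∈ {CA, DE, FR, US}: AU is not in the set → false
  NOT email verified: no → true
Combine:
[1.1.1] true AND true = true
[1.1] NOT true = false
[1.2] exactly-one(false, false) = false
[1.3.1] false AND true = false
[1.3] NOT false = true
[1.4.2] true OR true = true
[1.4] false OR true = true
[1.5] true → true = true
[1] false OR false OR true OR true OR true = true
[2] exactly-one(true, false, true) = false
[root] true AND false = false
Overall: false → rejected

Rejected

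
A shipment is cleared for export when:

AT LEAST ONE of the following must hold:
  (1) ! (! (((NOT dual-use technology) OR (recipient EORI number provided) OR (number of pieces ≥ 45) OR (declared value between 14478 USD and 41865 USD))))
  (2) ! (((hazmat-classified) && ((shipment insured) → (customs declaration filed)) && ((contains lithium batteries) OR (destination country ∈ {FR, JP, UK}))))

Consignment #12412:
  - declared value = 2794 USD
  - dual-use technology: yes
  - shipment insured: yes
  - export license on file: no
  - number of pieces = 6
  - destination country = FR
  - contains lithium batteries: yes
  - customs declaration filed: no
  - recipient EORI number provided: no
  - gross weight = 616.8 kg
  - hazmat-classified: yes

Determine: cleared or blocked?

Atomic conditions:
  NOT dual-use technology: yes → false
  recipient EORI number provided: no → false
  number of pieces ≥ 45: 6 ≥ 45 is false
  declared value between 14478 USD and 41865 USD: 2794 in [14478, 41865] is false
  hazmat-classified: yes → true
  shipment insured: yes → true
  customs declaration filed: no → false
  contains lithium batteries: yes → true
  destination country ∈ {FR, JP, UK}: FR is in the set → true
Combine:
[1.1.1] false OR false OR false OR false = false
[1.1] NOT false = true
[1] NOT true = false
[2.1.2] true → false = false
[2.1.3] true OR true = true
[2.1] true AND false AND true = false
[2] NOT false = true
[root] false OR true = true
Overall: true → cleared

Cleared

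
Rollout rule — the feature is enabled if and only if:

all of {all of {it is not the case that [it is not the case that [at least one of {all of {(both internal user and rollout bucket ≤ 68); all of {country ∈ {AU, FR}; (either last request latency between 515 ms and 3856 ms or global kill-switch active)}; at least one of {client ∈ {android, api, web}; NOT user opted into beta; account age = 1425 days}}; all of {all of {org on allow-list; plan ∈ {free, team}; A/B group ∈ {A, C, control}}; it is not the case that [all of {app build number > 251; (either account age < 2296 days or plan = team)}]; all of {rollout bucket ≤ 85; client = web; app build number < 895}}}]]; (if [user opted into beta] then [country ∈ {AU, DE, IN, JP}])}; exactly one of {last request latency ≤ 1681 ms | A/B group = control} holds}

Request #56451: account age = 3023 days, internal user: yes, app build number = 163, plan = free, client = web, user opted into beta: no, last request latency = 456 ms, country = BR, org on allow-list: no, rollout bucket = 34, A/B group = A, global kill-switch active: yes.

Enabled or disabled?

Disabled

Atomic conditions:
  internal user: yes → true
  rollout bucket ≤ 68: 34 ≤ 68 is true
  country ∈ {AU, FR}: BR is not in the set → false
  last request latency between 515 ms and 3856 ms: 456 in [515, 3856] is false
  global kill-switch active: yes → true
  client ∈ {android, api, web}: web is in the set → true
  NOT user opted into beta: no → true
  account age = 1425 days: 3023 == 1425 is false
  org on allow-list: no → false
  plan ∈ {free, team}: free is in the set → true
  A/B group ∈ {A, C, control}: A is in the set → true
  app build number > 251: 163 > 251 is false
  account age < 2296 days: 3023 < 2296 is false
  plan = team: free == team is false
  rollout bucket ≤ 85: 34 ≤ 85 is true
  client = web: web == web is true
  app build number < 895: 163 < 895 is true
  user opted into beta: no → false
  country ∈ {AU, DE, IN, JP}: BR is not in the set → false
  last request latency ≤ 1681 ms: 456 ≤ 1681 is true
  A/B group = control: A == control is false
Combine:
[1.1.1.1.1.1] true AND true = true
[1.1.1.1.1.2.2] false OR true = true
[1.1.1.1.1.2] false AND true = false
[1.1.1.1.1.3] true OR true OR false = true
[1.1.1.1.1] true AND false AND true = false
[1.1.1.1.2.1] false AND true AND true = false
[1.1.1.1.2.2.1.2] false OR false = false
[1.1.1.1.2.2.1] false AND false = false
[1.1.1.1.2.2] NOT false = true
[1.1.1.1.2.3] true AND true AND true = true
[1.1.1.1.2] false AND true AND true = false
[1.1.1.1] false OR false = false
[1.1.1] NOT false = true
[1.1] NOT true = false
[1.2] false → false (antecedent false ⇒ implication holds) = true
[1] false AND true = false
[2] exactly-one(true, false) = true
[root] false AND true = false
Overall: false → disabled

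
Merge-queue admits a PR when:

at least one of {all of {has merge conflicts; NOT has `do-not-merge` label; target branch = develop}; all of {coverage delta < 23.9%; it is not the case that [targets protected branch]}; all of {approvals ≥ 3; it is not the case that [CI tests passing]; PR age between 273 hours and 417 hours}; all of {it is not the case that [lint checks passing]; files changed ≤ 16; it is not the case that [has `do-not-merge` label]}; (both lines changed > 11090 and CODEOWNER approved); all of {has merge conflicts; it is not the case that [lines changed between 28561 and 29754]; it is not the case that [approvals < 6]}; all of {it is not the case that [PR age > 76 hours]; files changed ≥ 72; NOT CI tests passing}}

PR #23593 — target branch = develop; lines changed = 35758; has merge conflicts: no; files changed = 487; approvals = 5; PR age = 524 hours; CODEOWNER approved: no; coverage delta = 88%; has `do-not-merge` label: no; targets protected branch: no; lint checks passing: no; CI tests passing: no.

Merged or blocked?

Atomic conditions:
  has merge conflicts: no → false
  NOT has `do-not-merge` label: no → true
  target branch = develop: develop == develop is true
  coverage delta < 23.9%: 88 < 23.9 is false
  targets protected branch: no → false
  approvals ≥ 3: 5 ≥ 3 is true
  CI tests passing: no → false
  PR age between 273 hours and 417 hours: 524 in [273, 417] is false
  lint checks passing: no → false
  files changed ≤ 16: 487 ≤ 16 is false
  has `do-not-merge` label: no → false
  lines changed > 11090: 35758 > 11090 is true
  CODEOWNER approved: no → false
  lines changed between 28561 and 29754: 35758 in [28561, 29754] is false
  approvals < 6: 5 < 6 is true
  PR age > 76 hours: 524 > 76 is true
  files changed ≥ 72: 487 ≥ 72 is true
  NOT CI tests passing: no → true
Combine:
[1] false AND true AND true = false
[2.2] NOT false = true
[2] false AND true = false
[3.2] NOT false = true
[3] true AND true AND false = false
[4.1] NOT false = true
[4.3] NOT false = true
[4] true AND false AND true = false
[5] true AND false = false
[6.2] NOT false = true
[6.3] NOT true = false
[6] false AND true AND false = false
[7.1] NOT true = false
[7] false AND true AND true = false
[root] false OR false OR false OR false OR false OR false OR false = false
Overall: false → blocked

Blocked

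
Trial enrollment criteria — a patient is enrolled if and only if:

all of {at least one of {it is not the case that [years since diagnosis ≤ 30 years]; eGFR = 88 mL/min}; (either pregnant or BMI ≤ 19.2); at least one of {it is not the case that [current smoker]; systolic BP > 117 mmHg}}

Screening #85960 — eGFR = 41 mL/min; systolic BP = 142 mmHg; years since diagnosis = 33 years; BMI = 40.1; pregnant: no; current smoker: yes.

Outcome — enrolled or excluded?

Atomic conditions:
  years since diagnosis ≤ 30 years: 33 ≤ 30 is false
  eGFR = 88 mL/min: 41 == 88 is false
  pregnant: no → false
  BMI ≤ 19.2: 40.1 ≤ 19.2 is false
  current smoker: yes → true
  systolic BP > 117 mmHg: 142 > 117 is true
Combine:
[1.1] NOT false = true
[1] true OR false = true
[2] false OR false = false
[3.1] NOT true = false
[3] false OR true = true
[root] true AND false AND true = false
Overall: false → excluded

Excluded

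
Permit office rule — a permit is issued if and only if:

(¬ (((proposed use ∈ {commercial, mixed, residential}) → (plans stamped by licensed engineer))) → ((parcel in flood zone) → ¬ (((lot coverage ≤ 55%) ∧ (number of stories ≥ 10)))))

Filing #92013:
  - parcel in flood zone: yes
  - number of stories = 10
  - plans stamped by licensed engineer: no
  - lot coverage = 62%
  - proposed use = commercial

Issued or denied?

Issued

Atomic conditions:
  proposed use ∈ {commercial, mixed, residential}: commercial is in the set → true
  plans stamped by licensed engineer: no → false
  parcel in flood zone: yes → true
  lot coverage ≤ 55%: 62 ≤ 55 is false
  number of stories ≥ 10: 10 ≥ 10 is true
Combine:
[1.1] true → false = false
[1] NOT false = true
[2.2.1] false AND true = false
[2.2] NOT false = true
[2] true → true = true
[root] true → true = true
Overall: true → issued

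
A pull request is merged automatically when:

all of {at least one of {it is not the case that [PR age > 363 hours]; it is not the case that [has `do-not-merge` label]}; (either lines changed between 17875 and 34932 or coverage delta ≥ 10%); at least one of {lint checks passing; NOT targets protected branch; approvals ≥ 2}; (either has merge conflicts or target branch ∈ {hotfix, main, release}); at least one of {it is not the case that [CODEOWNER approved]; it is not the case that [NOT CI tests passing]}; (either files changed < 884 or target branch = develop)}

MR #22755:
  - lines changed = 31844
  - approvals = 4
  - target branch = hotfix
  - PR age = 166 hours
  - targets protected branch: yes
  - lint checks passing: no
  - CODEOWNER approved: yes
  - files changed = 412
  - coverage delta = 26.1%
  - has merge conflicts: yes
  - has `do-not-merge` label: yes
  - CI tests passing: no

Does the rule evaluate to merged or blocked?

Atomic conditions:
  PR age > 363 hours: 166 > 363 is false
  has `do-not-merge` label: yes → true
  lines changed between 17875 and 34932: 31844 in [17875, 34932] is true
  coverage delta ≥ 10%: 26.1 ≥ 10 is true
  lint checks passing: no → false
  NOT targets protected branch: yes → false
  approvals ≥ 2: 4 ≥ 2 is true
  has merge conflicts: yes → true
  target branch ∈ {hotfix, main, release}: hotfix is in the set → true
  CODEOWNER approved: yes → true
  NOT CI tests passing: no → true
  files changed < 884: 412 < 884 is true
  target branch = develop: hotfix == develop is false
Combine:
[1.1] NOT false = true
[1.2] NOT true = false
[1] true OR false = true
[2] true OR true = true
[3] false OR false OR true = true
[4] true OR true = true
[5.1] NOT true = false
[5.2] NOT true = false
[5] false OR false = false
[6] true OR false = true
[root] true AND true AND true AND true AND false AND true = false
Overall: false → blocked

Blocked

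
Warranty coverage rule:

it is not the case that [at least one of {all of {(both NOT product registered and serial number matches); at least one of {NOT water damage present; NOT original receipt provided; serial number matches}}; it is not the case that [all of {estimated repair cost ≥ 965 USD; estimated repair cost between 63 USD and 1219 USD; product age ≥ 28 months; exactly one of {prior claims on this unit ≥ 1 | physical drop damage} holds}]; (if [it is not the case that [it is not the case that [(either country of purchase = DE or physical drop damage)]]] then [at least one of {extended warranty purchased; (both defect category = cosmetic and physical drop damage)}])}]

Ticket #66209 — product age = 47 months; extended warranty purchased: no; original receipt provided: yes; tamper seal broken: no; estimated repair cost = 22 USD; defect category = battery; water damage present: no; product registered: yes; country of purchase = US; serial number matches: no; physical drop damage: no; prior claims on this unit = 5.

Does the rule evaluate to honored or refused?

Refused

Atomic conditions:
  NOT product registered: yes → false
  serial number matches: no → false
  NOT water damage present: no → true
  NOT original receipt provided: yes → false
  estimated repair cost ≥ 965 USD: 22 ≥ 965 is false
  estimated repair cost between 63 USD and 1219 USD: 22 in [63, 1219] is false
  product age ≥ 28 months: 47 ≥ 28 is true
  prior claims on this unit ≥ 1: 5 ≥ 1 is true
  physical drop damage: no → false
  country of purchase = DE: US == DE is false
  extended warranty purchased: no → false
  defect category = cosmetic: battery == cosmetic is false
Combine:
[1.1.1] false AND false = false
[1.1.2] true OR false OR false = true
[1.1] false AND true = false
[1.2.1.4] exactly-one(true, false) = true
[1.2.1] false AND false AND true AND true = false
[1.2] NOT false = true
[1.3.1.1.1] false OR false = false
[1.3.1.1] NOT false = true
[1.3.1] NOT true = false
[1.3.2.2] false AND false = false
[1.3.2] false OR false = false
[1.3] false → false (antecedent false ⇒ implication holds) = true
[1] false OR true OR true = true
[root] NOT true = false
Overall: false → refused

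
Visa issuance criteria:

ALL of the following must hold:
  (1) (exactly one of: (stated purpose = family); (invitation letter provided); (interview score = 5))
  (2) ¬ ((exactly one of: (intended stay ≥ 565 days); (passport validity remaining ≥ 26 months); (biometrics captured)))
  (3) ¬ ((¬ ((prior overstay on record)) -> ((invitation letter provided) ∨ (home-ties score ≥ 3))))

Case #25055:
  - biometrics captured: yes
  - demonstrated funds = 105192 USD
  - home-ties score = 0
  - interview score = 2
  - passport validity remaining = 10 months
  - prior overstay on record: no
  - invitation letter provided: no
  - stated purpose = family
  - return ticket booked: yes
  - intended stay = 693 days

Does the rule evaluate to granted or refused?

Granted

Atomic conditions:
  stated purpose = family: family == family is true
  invitation letter provided: no → false
  interview score = 5: 2 == 5 is false
  intended stay ≥ 565 days: 693 ≥ 565 is true
  passport validity remaining ≥ 26 months: 10 ≥ 26 is false
  biometrics captured: yes → true
  prior overstay on record: no → false
  home-ties score ≥ 3: 0 ≥ 3 is false
Combine:
[1] exactly-one(true, false, false) = true
[2.1] exactly-one(true, false, true) = false
[2] NOT false = true
[3.1.1] NOT false = true
[3.1.2] false OR false = false
[3.1] true → false = false
[3] NOT false = true
[root] true AND true AND true = true
Overall: true → granted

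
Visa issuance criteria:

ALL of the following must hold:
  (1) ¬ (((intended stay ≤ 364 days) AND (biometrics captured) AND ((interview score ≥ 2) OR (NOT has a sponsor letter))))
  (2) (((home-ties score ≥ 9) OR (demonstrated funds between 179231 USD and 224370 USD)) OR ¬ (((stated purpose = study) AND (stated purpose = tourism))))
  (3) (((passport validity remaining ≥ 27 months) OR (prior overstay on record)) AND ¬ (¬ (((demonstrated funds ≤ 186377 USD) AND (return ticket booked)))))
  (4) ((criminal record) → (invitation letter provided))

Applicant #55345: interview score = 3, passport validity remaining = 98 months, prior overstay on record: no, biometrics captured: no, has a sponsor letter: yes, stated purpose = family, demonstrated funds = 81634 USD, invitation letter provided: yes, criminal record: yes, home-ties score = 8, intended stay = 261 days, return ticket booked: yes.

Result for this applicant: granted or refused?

Atomic conditions:
  intended stay ≤ 364 days: 261 ≤ 364 is true
  biometrics captured: no → false
  interview score ≥ 2: 3 ≥ 2 is true
  NOT has a sponsor letter: yes → false
  home-ties score ≥ 9: 8 ≥ 9 is false
  demonstrated funds between 179231 USD and 224370 USD: 81634 in [179231, 224370] is false
  stated purpose = study: family == study is false
  stated purpose = tourism: family == tourism is false
  passport validity remaining ≥ 27 months: 98 ≥ 27 is true
  prior overstay on record: no → false
  demonstrated funds ≤ 186377 USD: 81634 ≤ 186377 is true
  return ticket booked: yes → true
  criminal record: yes → true
  invitation letter provided: yes → true
Combine:
[1.1.3] true OR false = true
[1.1] true AND false AND true = false
[1] NOT false = true
[2.1] false OR false = false
[2.2.1] false AND false = false
[2.2] NOT false = true
[2] false OR true = true
[3.1] true OR false = true
[3.2.1.1] true AND true = true
[3.2.1] NOT true = false
[3.2] NOT false = true
[3] true AND true = true
[4] true → true = true
[root] true AND true AND true AND true = true
Overall: true → granted

Granted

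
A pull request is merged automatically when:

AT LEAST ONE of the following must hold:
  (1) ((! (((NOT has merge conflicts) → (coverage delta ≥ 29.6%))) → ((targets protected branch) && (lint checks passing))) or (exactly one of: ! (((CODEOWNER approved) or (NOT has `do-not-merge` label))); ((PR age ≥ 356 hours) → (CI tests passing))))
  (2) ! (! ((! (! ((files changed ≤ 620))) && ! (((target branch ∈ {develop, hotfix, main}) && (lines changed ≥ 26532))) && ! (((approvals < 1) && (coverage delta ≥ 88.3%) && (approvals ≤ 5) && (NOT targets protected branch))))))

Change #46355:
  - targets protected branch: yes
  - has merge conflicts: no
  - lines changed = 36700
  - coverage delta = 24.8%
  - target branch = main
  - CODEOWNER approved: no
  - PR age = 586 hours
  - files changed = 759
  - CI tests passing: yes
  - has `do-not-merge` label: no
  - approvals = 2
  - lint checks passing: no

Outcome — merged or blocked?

Atomic conditions:
  NOT has merge conflicts: no → true
  coverage delta ≥ 29.6%: 24.8 ≥ 29.6 is false
  targets protected branch: yes → true
  lint checks passing: no → false
  CODEOWNER approved: no → false
  NOT has `do-not-merge` label: no → true
  PR age ≥ 356 hours: 586 ≥ 356 is true
  CI tests passing: yes → true
  files changed ≤ 620: 759 ≤ 620 is false
  target branch ∈ {develop, hotfix, main}: main is in the set → true
  lines changed ≥ 26532: 36700 ≥ 26532 is true
  approvals < 1: 2 < 1 is false
  coverage delta ≥ 88.3%: 24.8 ≥ 88.3 is false
  approvals ≤ 5: 2 ≤ 5 is true
  NOT targets protected branch: yes → false
Combine:
[1.1.1.1] true → false = false
[1.1.1] NOT false = true
[1.1.2] true AND false = false
[1.1] true → false = false
[1.2.1.1] false OR true = true
[1.2.1] NOT true = false
[1.2.2] true → true = true
[1.2] exactly-one(false, true) = true
[1] false OR true = true
[2.1.1.1.1] NOT false = true
[2.1.1.1] NOT true = false
[2.1.1.2.1] true AND true = true
[2.1.1.2] NOT true = false
[2.1.1.3.1] false AND false AND true AND false = false
[2.1.1.3] NOT false = true
[2.1.1] false AND false AND true = false
[2.1] NOT false = true
[2] NOT true = false
[root] true OR false = true
Overall: true → merged

Merged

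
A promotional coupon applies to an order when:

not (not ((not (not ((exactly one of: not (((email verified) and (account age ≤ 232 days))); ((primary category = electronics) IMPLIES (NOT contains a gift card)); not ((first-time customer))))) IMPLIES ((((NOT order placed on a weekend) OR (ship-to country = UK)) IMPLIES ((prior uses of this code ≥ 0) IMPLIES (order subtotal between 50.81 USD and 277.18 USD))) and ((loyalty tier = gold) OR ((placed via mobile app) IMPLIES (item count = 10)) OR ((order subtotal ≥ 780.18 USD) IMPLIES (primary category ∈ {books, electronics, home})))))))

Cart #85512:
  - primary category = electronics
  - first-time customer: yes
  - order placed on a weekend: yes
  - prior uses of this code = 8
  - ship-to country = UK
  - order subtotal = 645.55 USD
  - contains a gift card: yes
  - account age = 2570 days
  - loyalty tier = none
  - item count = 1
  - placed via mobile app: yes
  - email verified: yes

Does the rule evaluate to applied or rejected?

Rejected

Atomic conditions:
  email verified: yes → true
  account age ≤ 232 days: 2570 ≤ 232 is false
  primary category = electronics: electronics == electronics is true
  NOT contains a gift card: yes → false
  first-time customer: yes → true
  NOT order placed on a weekend: yes → false
  ship-to country = UK: UK == UK is true
  prior uses of this code ≥ 0: 8 ≥ 0 is true
  order subtotal between 50.81 USD and 277.18 USD: 645.55 in [50.81, 277.18] is false
  loyalty tier = gold: none == gold is false
  placed via mobile app: yes → true
  item count = 10: 1 == 10 is false
  order subtotal ≥ 780.18 USD: 645.55 ≥ 780.18 is false
  primary category ∈ {books, electronics, home}: electronics is in the set → true
Combine:
[1.1.1.1.1.1.1] true AND false = false
[1.1.1.1.1.1] NOT false = true
[1.1.1.1.1.2] true → false = false
[1.1.1.1.1.3] NOT true = false
[1.1.1.1.1] exactly-one(true, false, false) = true
[1.1.1.1] NOT true = false
[1.1.1] NOT false = true
[1.1.2.1.1] false OR true = true
[1.1.2.1.2] true → false = false
[1.1.2.1] true → false = false
[1.1.2.2.2] true → false = false
[1.1.2.2.3] false → true (antecedent false ⇒ implication holds) = true
[1.1.2.2] false OR false OR true = true
[1.1.2] false AND true = false
[1.1] true → false = false
[1] NOT false = true
[root] NOT true = false
Overall: false → rejected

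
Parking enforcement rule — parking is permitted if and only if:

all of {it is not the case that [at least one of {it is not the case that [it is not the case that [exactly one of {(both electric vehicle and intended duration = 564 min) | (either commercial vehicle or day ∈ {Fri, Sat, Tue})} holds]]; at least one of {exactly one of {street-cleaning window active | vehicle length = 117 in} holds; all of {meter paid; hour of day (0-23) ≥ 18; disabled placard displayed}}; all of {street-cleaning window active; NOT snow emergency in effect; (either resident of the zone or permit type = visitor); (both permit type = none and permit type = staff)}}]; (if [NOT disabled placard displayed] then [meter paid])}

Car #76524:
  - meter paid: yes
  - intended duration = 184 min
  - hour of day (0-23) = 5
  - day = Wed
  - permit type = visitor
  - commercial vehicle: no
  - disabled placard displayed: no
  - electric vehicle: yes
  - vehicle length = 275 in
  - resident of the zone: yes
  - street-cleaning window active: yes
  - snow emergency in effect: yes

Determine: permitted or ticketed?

Ticketed

Atomic conditions:
  electric vehicle: yes → true
  intended duration = 564 min: 184 == 564 is false
  commercial vehicle: no → false
  day ∈ {Fri, Sat, Tue}: Wed is not in the set → false
  street-cleaning window active: yes → true
  vehicle length = 117 in: 275 == 117 is false
  meter paid: yes → true
  hour of day (0-23) ≥ 18: 5 ≥ 18 is false
  disabled placard displayed: no → false
  NOT snow emergency in effect: yes → false
  resident of the zone: yes → true
  permit type = visitor: visitor == visitor is true
  permit type = none: visitor == none is false
  permit type = staff: visitor == staff is false
  NOT disabled placard displayed: no → true
Combine:
[1.1.1.1.1.1] true AND false = false
[1.1.1.1.1.2] false OR false = false
[1.1.1.1.1] exactly-one(false, false) = false
[1.1.1.1] NOT false = true
[1.1.1] NOT true = false
[1.1.2.1] exactly-one(true, false) = true
[1.1.2.2] true AND false AND false = false
[1.1.2] true OR false = true
[1.1.3.3] true OR true = true
[1.1.3.4] false AND false = false
[1.1.3] true AND false AND true AND false = false
[1.1] false OR true OR false = true
[1] NOT true = false
[2] true → true = true
[root] false AND true = false
Overall: false → ticketed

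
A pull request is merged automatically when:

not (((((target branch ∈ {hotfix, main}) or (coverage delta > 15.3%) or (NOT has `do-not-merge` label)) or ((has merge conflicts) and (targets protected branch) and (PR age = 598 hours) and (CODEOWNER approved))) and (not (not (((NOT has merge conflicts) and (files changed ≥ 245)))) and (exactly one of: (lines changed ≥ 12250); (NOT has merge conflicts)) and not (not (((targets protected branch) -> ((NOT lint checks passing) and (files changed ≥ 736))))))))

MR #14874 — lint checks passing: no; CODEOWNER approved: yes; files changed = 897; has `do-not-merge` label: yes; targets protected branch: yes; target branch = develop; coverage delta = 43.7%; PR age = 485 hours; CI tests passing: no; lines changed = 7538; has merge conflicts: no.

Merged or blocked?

Blocked

Atomic conditions:
  target branch ∈ {hotfix, main}: develop is not in the set → false
  coverage delta > 15.3%: 43.7 > 15.3 is true
  NOT has `do-not-merge` label: yes → false
  has merge conflicts: no → false
  targets protected branch: yes → true
  PR age = 598 hours: 485 == 598 is false
  CODEOWNER approved: yes → true
  NOT has merge conflicts: no → true
  files changed ≥ 245: 897 ≥ 245 is true
  lines changed ≥ 12250: 7538 ≥ 12250 is false
  NOT lint checks passing: no → true
  files changed ≥ 736: 897 ≥ 736 is true
Combine:
[1.1.1] false OR true OR false = true
[1.1.2] false AND true AND false AND true = false
[1.1] true OR false = true
[1.2.1.1.1] true AND true = true
[1.2.1.1] NOT true = false
[1.2.1] NOT false = true
[1.2.2] exactly-one(false, true) = true
[1.2.3.1.1.2] true AND true = true
[1.2.3.1.1] true → true = true
[1.2.3.1] NOT true = false
[1.2.3] NOT false = true
[1.2] true AND true AND true = true
[1] true AND true = true
[root] NOT true = false
Overall: false → blocked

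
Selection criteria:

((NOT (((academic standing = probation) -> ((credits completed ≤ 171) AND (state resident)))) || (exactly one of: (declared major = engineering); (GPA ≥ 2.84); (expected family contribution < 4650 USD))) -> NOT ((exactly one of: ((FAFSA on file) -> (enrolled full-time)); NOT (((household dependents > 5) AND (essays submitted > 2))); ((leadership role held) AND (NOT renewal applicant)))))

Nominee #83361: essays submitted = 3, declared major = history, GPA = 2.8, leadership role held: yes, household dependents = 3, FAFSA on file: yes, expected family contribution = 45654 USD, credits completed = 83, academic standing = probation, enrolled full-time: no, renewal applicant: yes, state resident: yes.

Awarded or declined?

Atomic conditions:
  academic standing = probation: probation == probation is true
  credits completed ≤ 171: 83 ≤ 171 is true
  state resident: yes → true
  declared major = engineering: history == engineering is false
  GPA ≥ 2.84: 2.8 ≥ 2.84 is false
  expected family contribution < 4650 USD: 45654 < 4650 is false
  FAFSA on file: yes → true
  enrolled full-time: no → false
  household dependents > 5: 3 > 5 is false
  essays submitted > 2: 3 > 2 is true
  leadership role held: yes → true
  NOT renewal applicant: yes → false
Combine:
[1.1.1.2] true AND true = true
[1.1.1] true → true = true
[1.1] NOT true = false
[1.2] exactly-one(false, false, false) = false
[1] false OR false = false
[2.1.1] true → false = false
[2.1.2.1] false AND true = false
[2.1.2] NOT false = true
[2.1.3] true AND false = false
[2.1] exactly-one(false, true, false) = true
[2] NOT true = false
[root] false → false (antecedent false ⇒ implication holds) = true
Overall: true → awarded

Awarded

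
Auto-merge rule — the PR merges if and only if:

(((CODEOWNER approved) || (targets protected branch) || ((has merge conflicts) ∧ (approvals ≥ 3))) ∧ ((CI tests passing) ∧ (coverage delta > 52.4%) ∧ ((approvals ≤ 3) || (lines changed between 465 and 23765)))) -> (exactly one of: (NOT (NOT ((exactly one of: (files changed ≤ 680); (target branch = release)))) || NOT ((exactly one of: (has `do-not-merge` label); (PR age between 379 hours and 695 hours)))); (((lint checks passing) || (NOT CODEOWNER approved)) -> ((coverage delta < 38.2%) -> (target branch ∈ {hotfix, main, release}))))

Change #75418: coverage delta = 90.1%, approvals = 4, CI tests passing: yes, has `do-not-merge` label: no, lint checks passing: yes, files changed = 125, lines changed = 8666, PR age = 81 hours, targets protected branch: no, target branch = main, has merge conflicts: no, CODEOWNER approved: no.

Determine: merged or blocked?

Atomic conditions:
  CODEOWNER approved: no → false
  targets protected branch: no → false
  has merge conflicts: no → false
  approvals ≥ 3: 4 ≥ 3 is true
  CI tests passing: yes → true
  coverage delta > 52.4%: 90.1 > 52.4 is true
  approvals ≤ 3: 4 ≤ 3 is false
  lines changed between 465 and 23765: 8666 in [465, 23765] is true
  files changed ≤ 680: 125 ≤ 680 is true
  target branch = release: main == release is false
  has `do-not-merge` label: no → false
  PR age between 379 hours and 695 hours: 81 in [379, 695] is false
  lint checks passing: yes → true
  NOT CODEOWNER approved: no → true
  coverage delta < 38.2%: 90.1 < 38.2 is false
  target branch ∈ {hotfix, main, release}: main is in the set → true
Combine:
[1.1.3] false AND true = false
[1.1] false OR false OR false = false
[1.2.3] false OR true = true
[1.2] true AND true AND true = true
[1] false AND true = false
[2.1.1.1.1] exactly-one(true, false) = true
[2.1.1.1] NOT true = false
[2.1.1] NOT false = true
[2.1.2.1] exactly-one(false, false) = false
[2.1.2] NOT false = true
[2.1] true OR true = true
[2.2.1] true OR true = true
[2.2.2] false → true (antecedent false ⇒ implication holds) = true
[2.2] true → true = true
[2] exactly-one(true, true) = false
[root] false → false (antecedent false ⇒ implication holds) = true
Overall: true → merged

Merged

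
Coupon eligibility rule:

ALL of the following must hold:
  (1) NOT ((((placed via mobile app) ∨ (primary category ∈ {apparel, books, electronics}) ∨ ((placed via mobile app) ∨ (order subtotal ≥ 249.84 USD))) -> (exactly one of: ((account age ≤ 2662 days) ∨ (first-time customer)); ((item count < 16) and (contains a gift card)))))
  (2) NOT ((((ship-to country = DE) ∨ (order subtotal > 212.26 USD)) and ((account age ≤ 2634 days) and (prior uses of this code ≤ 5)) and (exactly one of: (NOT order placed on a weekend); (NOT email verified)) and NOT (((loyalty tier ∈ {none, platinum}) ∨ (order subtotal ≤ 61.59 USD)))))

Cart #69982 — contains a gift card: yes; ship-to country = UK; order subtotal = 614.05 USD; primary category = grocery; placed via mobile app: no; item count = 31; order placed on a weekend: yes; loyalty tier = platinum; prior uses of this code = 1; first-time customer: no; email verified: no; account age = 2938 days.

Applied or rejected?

Applied

Atomic conditions:
  placed via mobile app: no → false
  primary category ∈ {apparel, books, electronics}: grocery is not in the set → false
  order subtotal ≥ 249.84 USD: 614.05 ≥ 249.84 is true
  account age ≤ 2662 days: 2938 ≤ 2662 is false
  first-time customer: no → false
  item count < 16: 31 < 16 is false
  contains a gift card: yes → true
  ship-to country = DE: UK == DE is false
  order subtotal > 212.26 USD: 614.05 > 212.26 is true
  account age ≤ 2634 days: 2938 ≤ 2634 is false
  prior uses of this code ≤ 5: 1 ≤ 5 is true
  NOT order placed on a weekend: yes → false
  NOT email verified: no → true
  loyalty tier ∈ {none, platinum}: platinum is in the set → true
  order subtotal ≤ 61.59 USD: 614.05 ≤ 61.59 is false
Combine:
[1.1.1.3] false OR true = true
[1.1.1] false OR false OR true = true
[1.1.2.1] false OR false = false
[1.1.2.2] false AND true = false
[1.1.2] exactly-one(false, false) = false
[1.1] true → false = false
[1] NOT false = true
[2.1.1] false OR true = true
[2.1.2] false AND true = false
[2.1.3] exactly-one(false, true) = true
[2.1.4.1] true OR false = true
[2.1.4] NOT true = false
[2.1] true AND false AND true AND false = false
[2] NOT false = true
[root] true AND true = true
Overall: true → applied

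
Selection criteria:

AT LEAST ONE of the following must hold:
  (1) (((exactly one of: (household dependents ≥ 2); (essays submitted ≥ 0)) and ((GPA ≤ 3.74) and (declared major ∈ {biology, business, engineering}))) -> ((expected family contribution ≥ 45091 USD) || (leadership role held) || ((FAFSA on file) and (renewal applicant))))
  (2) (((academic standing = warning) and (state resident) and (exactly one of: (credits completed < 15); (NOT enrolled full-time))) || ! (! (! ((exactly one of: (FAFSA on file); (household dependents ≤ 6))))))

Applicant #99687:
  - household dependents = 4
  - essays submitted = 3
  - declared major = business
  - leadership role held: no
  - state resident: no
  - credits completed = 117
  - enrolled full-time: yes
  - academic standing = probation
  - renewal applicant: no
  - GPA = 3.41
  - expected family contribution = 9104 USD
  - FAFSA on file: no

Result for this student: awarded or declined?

Atomic conditions:
  household dependents ≥ 2: 4 ≥ 2 is true
  essays submitted ≥ 0: 3 ≥ 0 is true
  GPA ≤ 3.74: 3.41 ≤ 3.74 is true
  declared major ∈ {biology, business, engineering}: business is in the set → true
  expected family contribution ≥ 45091 USD: 9104 ≥ 45091 is false
  leadership role held: no → false
  FAFSA on file: no → false
  renewal applicant: no → false
  academic standing = warning: probation == warning is false
  state resident: no → false
  credits completed < 15: 117 < 15 is false
  NOT enrolled full-time: yes → false
  household dependents ≤ 6: 4 ≤ 6 is true
Combine:
[1.1.1] exactly-one(true, true) = false
[1.1.2] true AND true = true
[1.1] false AND true = false
[1.2.3] false AND false = false
[1.2] false OR false OR false = false
[1] false → false (antecedent false ⇒ implication holds) = true
[2.1.3] exactly-one(false, false) = false
[2.1] false AND false AND false = false
[2.2.1.1.1] exactly-one(false, true) = true
[2.2.1.1] NOT true = false
[2.2.1] NOT false = true
[2.2] NOT true = false
[2] false OR false = false
[root] true OR false = true
Overall: true → awarded

Awarded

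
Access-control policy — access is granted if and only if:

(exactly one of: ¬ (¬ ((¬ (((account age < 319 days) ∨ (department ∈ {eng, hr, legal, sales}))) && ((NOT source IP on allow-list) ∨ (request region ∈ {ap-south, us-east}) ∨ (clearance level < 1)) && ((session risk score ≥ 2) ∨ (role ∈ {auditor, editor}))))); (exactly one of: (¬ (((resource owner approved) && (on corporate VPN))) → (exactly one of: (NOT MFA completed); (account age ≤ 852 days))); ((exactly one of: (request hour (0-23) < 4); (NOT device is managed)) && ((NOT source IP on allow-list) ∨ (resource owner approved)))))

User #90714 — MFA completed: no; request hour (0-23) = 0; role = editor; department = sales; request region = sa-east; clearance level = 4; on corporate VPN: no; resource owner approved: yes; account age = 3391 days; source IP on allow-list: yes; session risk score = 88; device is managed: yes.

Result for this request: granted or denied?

Denied

Atomic conditions:
  account age < 319 days: 3391 < 319 is false
  department ∈ {eng, hr, legal, sales}: sales is in the set → true
  NOT source IP on allow-list: yes → false
  request region ∈ {ap-south, us-east}: sa-east is not in the set → false
  clearance level < 1: 4 < 1 is false
  session risk score ≥ 2: 88 ≥ 2 is true
  role ∈ {auditor, editor}: editor is in the set → true
  resource owner approved: yes → true
  on corporate VPN: no → false
  NOT MFA completed: no → true
  account age ≤ 852 days: 3391 ≤ 852 is false
  request hour (0-23) < 4: 0 < 4 is true
  NOT device is managed: yes → false
Combine:
[1.1.1.1.1] false OR true = true
[1.1.1.1] NOT true = false
[1.1.1.2] false OR false OR false = false
[1.1.1.3] true OR true = true
[1.1.1] false AND false AND true = false
[1.1] NOT false = true
[1] NOT true = false
[2.1.1.1] true AND false = false
[2.1.1] NOT false = true
[2.1.2] exactly-one(true, false) = true
[2.1] true → true = true
[2.2.1] exactly-one(true, false) = true
[2.2.2] false OR true = true
[2.2] true AND true = true
[2] exactly-one(true, true) = false
[root] exactly-one(false, false) = false
Overall: false → denied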